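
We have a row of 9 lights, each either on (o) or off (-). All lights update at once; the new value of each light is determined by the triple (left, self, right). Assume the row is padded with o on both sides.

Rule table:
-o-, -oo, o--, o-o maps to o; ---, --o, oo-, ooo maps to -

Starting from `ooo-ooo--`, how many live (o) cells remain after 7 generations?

4

---oo--o-
o--o-o-oo
-o-ooooo-
oooo----o
----o---o
o---oo--o
-o--o-o-o
count of o: 4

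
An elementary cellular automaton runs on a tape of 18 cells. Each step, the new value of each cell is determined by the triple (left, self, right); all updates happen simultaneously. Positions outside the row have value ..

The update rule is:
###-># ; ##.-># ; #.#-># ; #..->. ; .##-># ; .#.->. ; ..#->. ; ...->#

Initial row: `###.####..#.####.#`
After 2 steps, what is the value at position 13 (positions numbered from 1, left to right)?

#

step 1: ########...######.
step 2: ########.#.######.
position 13 holds #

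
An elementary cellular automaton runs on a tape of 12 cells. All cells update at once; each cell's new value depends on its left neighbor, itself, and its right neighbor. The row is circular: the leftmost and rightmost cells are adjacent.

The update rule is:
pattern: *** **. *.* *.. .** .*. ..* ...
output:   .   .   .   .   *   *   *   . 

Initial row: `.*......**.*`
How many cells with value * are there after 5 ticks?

.*.....**..*
.*....**..**
.*...**..**.
**..**..**..
*..**..**..*
count of *: 6

6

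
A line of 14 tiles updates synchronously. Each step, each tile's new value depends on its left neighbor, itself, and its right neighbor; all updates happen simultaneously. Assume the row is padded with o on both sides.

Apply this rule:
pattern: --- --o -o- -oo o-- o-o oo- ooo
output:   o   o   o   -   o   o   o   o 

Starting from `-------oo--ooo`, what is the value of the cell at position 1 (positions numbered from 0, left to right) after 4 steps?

ooooooo-ooo-oo
oooooooo-ooo-o
ooooooooo-ooo-
oooooooooo-ooo
position 1 holds o

o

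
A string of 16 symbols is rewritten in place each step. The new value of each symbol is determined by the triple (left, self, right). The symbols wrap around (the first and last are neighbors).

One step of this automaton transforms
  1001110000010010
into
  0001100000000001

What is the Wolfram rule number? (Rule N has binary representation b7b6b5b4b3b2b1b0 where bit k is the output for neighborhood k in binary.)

position 4: 111 → 1  (bit 7 = 1)
position 5: 110 → 0  (bit 6 = 0)
position 15: 101 → 1  (bit 5 = 1)
position 1: 100 → 0  (bit 4 = 0)
position 3: 011 → 1  (bit 3 = 1)
position 0: 010 → 0  (bit 2 = 0)
position 2: 001 → 0  (bit 1 = 0)
position 7: 000 → 0  (bit 0 = 0)
bits b7..b0 = 10101000 = 168

168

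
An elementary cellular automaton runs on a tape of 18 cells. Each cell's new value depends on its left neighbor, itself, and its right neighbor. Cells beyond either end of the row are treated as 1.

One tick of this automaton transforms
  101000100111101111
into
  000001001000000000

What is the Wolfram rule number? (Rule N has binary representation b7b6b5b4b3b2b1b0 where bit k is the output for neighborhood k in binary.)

position 10: 111 → 0  (bit 7 = 0)
position 0: 110 → 0  (bit 6 = 0)
position 1: 101 → 0  (bit 5 = 0)
position 3: 100 → 0  (bit 4 = 0)
position 9: 011 → 0  (bit 3 = 0)
position 2: 010 → 0  (bit 2 = 0)
position 5: 001 → 1  (bit 1 = 1)
position 4: 000 → 0  (bit 0 = 0)
bits b7..b0 = 00000010 = 2

2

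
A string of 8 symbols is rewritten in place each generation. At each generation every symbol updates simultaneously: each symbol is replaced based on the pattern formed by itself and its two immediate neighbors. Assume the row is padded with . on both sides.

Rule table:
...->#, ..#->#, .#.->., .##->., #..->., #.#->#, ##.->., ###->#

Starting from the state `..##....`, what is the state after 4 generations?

.#..#..#

##...###
...##.#.
###..#..
.#..#..#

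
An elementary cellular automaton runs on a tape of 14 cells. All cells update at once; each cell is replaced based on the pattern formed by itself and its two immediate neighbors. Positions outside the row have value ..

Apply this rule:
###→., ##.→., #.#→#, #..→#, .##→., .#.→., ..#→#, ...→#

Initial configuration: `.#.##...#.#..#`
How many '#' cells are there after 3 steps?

8

#.#..###.#.##.
.#.##...#.#..#  (repeats step 0; period 2)
step 3: #.#..###.#.##.
count of #: 8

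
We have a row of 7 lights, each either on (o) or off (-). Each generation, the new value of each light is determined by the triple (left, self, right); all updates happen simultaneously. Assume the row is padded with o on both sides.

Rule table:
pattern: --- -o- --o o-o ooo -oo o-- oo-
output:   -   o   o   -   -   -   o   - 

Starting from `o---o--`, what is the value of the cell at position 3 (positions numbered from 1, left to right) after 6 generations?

-o-oooo
-o-----
-oo---o
---o-o-
o-oo-o-
-----o-
position 3 holds -

-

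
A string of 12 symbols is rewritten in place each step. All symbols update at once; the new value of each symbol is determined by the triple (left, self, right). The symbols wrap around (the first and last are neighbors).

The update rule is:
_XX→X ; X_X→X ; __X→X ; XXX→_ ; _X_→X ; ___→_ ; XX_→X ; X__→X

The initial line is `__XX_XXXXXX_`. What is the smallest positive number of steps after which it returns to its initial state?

36

step 1: _XXXXX____XX
step 2: XX___XX__XXX
step 3: _XX_XXXXXX__
step 4: XXXXX____XX_
step 5: X___XX__XXXX
step 6: XX_XXXXXX___
step 7: XXXX____XX_X
step 8: ___XX__XXXXX
step 9: X_XXXXXX___X
step 10: XXX____XX_XX
step 11: __XX__XXXXX_
step 12: _XXXXXX___XX
step 13: XX____XX_XXX
step 14: _XX__XXXXX__
step 15: XXXXXX___XX_
step 16: X____XX_XXXX
step 17: XX__XXXXX___
step 18: XXXXX___XX_X
step 19: ____XX_XXXXX
step 20: X__XXXXX___X
step 21: XXXX___XX_XX
step 22: ___XX_XXXXX_
step 23: __XXXXX___XX
step 24: XXX___XX_XXX
step 25: __XX_XXXXX__
step 26: _XXXXX___XX_
step 27: XX___XX_XXXX
step 28: _XX_XXXXX___
step 29: XXXXX___XX__
step 30: X___XX_XXXXX
step 31: XX_XXXXX____
step 32: XXXX___XX__X
step 33: ___XX_XXXXXX
step 34: X_XXXXX____X
step 35: XXX___XX__XX
step 36: __XX_XXXXXX_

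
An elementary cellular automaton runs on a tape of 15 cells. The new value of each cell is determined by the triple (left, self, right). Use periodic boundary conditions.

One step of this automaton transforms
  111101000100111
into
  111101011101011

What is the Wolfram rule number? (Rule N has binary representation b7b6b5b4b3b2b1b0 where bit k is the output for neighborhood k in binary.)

position 0: 111 → 1  (bit 7 = 1)
position 3: 110 → 1  (bit 6 = 1)
position 4: 101 → 0  (bit 5 = 0)
position 6: 100 → 0  (bit 4 = 0)
position 12: 011 → 0  (bit 3 = 0)
position 5: 010 → 1  (bit 2 = 1)
position 8: 001 → 1  (bit 1 = 1)
position 7: 000 → 1  (bit 0 = 1)
bits b7..b0 = 11000111 = 199

199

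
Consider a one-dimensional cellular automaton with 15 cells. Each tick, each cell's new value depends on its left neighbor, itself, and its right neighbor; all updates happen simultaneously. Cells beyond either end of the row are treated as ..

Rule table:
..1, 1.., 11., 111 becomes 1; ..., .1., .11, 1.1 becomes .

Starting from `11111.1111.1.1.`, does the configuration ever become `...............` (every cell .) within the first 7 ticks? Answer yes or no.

.1111..111....1
1.11111.111..1.
...1111..1111.1
..1.11111.111..
.1...1111..111.
1.1.1.11111.111
.......1111..11
tick 7 is .......1111..11, still not uniform .

no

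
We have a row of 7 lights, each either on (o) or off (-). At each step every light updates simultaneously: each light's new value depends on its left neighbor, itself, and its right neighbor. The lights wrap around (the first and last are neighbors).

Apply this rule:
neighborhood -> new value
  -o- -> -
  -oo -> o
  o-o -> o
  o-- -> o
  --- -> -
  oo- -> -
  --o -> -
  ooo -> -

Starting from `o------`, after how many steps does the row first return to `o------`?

7

-o-----
--o----
---o---
----o--
-----o-
------o
o------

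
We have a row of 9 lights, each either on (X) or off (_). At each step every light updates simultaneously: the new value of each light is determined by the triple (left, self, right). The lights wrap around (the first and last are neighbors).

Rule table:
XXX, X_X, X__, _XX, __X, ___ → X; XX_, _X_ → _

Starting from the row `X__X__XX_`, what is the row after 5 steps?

XXX_X_XX_

_XX_XXX_X
XX_XXX_X_
X_XXX_X_X
_XXX_X_XX
XXX_X_XX_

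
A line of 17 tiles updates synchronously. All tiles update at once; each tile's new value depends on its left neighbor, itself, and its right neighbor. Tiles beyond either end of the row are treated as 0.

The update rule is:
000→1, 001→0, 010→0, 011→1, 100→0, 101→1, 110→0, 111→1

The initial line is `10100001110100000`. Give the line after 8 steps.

11111110000010100

01001101101001111
00001011010001110
11100110100101100
11000101000011001
10010010011010000
00000000010100111
11111111001000110
11111110000010100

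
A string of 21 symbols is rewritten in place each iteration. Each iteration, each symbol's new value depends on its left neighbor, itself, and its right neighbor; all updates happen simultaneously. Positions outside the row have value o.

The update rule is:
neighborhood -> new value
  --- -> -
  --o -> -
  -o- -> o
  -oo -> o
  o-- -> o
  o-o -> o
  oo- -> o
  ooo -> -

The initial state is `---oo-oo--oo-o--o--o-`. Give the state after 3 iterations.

-oooo---o-oo--o----oo

iteration 1: o--oooooo-ooooo-oo-oo
iteration 2: oo-o----ooo---oooooo-
iteration 3: -oooo---o-oo--o----oo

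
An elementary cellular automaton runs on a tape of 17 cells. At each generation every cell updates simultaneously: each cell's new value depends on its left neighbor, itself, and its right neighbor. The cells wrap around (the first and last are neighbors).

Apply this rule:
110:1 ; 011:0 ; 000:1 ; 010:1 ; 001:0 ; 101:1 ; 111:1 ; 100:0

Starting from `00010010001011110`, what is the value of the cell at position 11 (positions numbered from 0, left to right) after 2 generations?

1

11010010101101110
01110011110110111
position 11 holds 1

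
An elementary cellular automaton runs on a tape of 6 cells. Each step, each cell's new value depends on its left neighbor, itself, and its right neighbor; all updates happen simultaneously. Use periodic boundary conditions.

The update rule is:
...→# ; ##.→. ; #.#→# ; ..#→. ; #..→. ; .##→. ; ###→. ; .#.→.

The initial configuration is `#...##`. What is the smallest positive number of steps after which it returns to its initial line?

..#...
#...##

2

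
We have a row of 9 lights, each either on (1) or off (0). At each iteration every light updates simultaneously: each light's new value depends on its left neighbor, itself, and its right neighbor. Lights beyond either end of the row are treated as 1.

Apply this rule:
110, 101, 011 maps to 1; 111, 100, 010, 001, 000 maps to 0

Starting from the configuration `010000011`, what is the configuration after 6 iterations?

iteration 1: 100000010
iteration 2: 100000001
iteration 3: 100000001  (fixed point — unchanged through iteration 6)

100000001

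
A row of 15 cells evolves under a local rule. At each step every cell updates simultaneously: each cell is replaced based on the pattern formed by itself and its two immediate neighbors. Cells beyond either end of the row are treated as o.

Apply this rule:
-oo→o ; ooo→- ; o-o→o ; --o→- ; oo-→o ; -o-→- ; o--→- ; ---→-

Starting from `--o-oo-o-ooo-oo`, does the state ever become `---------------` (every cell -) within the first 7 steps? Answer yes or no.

---oooo-oo-ooo-
---o--oooooo-oo
------o----ooo-
-----------o-oo
------------oo-
------------ooo
------------o--
step 7 is ------------o--, still not uniform -

no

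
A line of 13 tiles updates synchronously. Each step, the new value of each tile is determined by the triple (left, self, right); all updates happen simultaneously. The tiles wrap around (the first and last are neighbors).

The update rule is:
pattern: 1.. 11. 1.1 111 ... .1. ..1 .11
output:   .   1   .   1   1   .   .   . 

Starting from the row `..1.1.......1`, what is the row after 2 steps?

......11111..
11111..1111.1

11111..1111.1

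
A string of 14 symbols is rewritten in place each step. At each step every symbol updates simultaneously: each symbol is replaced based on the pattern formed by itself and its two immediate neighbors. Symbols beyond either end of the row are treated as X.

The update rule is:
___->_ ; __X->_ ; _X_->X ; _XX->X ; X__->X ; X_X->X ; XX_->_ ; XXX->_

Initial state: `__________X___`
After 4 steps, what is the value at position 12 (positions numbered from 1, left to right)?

_

step 1: X_________XX__
step 2: _X________X_X_
step 3: XXX_______XXXX
step 4: ___X______X___
position 12 holds _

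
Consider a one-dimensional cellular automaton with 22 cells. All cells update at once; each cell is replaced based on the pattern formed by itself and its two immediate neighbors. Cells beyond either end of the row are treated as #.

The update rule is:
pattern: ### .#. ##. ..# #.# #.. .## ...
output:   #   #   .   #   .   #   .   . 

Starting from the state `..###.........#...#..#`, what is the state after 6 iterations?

##..######..#..##.##.#

##.#.#.......###.####.
#..#.##.....#.#...##..
.###...#...##.##.#..##
..#.#.###.#......###.#
###.#..#..##....#.#...
##..######..#..##.##.#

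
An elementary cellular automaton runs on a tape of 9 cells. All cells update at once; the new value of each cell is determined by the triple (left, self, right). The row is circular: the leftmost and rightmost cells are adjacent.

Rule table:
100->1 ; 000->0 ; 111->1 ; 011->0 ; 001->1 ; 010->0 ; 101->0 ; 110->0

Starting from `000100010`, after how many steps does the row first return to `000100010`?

001010101
110000000
001000001
110100010
000010100
000100010

6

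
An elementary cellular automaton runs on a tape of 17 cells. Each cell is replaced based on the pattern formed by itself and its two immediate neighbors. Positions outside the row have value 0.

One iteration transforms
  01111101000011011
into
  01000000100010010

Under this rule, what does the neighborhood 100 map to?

1

At position 8 the neighborhood is 100; the next row has 1 there.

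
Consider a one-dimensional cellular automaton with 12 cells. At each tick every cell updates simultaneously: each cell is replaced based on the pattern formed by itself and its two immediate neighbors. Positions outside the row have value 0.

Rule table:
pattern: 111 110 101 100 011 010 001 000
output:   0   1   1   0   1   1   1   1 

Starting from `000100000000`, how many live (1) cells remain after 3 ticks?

tick 1: 111101111111
tick 2: 100111000001
tick 3: 101101011111
count of 1: 9

9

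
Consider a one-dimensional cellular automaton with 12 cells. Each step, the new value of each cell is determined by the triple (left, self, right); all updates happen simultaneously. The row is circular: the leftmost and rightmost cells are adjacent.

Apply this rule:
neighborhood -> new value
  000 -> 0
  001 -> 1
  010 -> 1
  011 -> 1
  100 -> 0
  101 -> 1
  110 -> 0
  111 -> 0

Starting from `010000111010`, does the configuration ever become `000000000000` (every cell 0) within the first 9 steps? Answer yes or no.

no

step 1: 110001100110
step 2: 100011001101
step 3: 000110011011
step 4: 001100110110
step 5: 011001101100
step 6: 110011011000
step 7: 100110110001
step 8: 001101100011
step 9: 011011000110
step 9 is 011011000110, still not uniform 0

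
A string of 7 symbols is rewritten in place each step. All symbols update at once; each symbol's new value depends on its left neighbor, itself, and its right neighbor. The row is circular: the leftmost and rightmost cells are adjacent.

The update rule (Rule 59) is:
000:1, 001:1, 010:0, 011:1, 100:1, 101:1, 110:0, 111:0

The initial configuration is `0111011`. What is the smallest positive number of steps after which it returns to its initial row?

1100110
1011101
0110011
1101110
1011001
0110111
1101100
1011011
0110110
1101101
0011011
1110110
1001101
0111011

14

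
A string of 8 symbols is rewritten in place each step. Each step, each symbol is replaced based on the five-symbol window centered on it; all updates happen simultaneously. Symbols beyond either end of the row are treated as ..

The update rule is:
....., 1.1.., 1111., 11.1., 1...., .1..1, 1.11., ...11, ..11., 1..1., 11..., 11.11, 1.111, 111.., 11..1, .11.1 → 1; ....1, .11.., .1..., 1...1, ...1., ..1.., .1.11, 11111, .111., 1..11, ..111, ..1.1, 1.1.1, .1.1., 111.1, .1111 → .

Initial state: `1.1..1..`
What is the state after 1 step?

..111..1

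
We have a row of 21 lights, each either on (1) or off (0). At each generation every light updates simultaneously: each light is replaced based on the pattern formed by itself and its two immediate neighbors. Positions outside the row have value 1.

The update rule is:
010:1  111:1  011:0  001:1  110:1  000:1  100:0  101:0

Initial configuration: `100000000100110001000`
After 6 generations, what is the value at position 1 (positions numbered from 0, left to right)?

101111111101010111011
100111111101010011001
101011111101010101010
101001111101010101010
101010111101010101010
101010011101010101010
position 1 holds 0

0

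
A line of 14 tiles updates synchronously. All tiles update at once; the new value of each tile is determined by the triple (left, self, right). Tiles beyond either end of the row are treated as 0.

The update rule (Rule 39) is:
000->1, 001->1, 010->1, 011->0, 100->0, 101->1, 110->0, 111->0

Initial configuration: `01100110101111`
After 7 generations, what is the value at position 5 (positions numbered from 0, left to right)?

10001001110000
10111010000111
11000110111000
00011001000011
11100011011100
00001100100001
11110001101111
position 5 holds 0

0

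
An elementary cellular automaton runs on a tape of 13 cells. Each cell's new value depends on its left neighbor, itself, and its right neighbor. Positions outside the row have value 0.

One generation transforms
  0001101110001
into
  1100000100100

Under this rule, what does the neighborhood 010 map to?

0

At position 12 the neighborhood is 010; the next row has 0 there.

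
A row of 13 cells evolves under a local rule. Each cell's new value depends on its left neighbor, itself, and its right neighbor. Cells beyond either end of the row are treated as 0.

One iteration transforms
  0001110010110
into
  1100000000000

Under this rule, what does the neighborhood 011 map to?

At position 3 the neighborhood is 011; the next row has 0 there.

0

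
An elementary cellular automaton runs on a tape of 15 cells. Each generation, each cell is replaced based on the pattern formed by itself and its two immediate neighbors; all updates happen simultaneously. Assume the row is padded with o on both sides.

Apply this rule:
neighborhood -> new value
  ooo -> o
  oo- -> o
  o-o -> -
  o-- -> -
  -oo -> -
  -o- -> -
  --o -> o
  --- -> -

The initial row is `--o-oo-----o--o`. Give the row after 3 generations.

---o----o--o--o

generation 1: -o---o----o--o-
generation 2: ----o----o--o--
generation 3: ---o----o--o--o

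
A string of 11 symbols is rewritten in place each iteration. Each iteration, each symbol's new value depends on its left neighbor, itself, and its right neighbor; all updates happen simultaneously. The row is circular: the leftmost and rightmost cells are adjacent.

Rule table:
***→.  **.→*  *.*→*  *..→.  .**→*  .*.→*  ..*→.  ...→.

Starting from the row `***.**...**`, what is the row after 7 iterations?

iteration 1: ..****...*.
iteration 2: ..*..*...*.
iteration 3: ..*..*...*.  (fixed point — unchanged through iteration 7)

..*..*...*.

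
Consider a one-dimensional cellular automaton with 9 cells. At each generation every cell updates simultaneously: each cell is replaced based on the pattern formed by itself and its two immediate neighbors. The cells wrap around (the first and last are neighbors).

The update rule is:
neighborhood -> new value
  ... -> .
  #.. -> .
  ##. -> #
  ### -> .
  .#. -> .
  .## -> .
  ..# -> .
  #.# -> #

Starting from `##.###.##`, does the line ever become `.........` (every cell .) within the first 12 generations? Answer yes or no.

yes

.##..##..
..#...#..
.........
all cells are . at generation 3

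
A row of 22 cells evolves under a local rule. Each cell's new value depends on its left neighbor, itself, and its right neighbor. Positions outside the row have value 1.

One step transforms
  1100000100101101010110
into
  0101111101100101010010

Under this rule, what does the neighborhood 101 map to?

At position 11 the neighborhood is 101; the next row has 0 there.

0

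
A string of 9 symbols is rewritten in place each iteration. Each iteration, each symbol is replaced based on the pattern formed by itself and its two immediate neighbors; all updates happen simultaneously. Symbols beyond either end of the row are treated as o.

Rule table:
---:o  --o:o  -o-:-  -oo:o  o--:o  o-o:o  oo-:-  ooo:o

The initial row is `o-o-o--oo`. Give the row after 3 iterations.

-o-oooooo

-o-o-oooo
o-o-ooooo
-o-oooooo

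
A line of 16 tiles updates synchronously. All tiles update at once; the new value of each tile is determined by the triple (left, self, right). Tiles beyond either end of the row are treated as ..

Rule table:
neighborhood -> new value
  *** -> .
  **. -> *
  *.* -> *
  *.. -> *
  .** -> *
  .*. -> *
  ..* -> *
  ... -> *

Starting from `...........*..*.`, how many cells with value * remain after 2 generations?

****************
*..............*
count of *: 2

2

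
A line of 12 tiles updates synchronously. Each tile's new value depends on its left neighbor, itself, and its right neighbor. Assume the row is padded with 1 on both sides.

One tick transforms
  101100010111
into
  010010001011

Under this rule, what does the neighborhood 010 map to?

At position 7 the neighborhood is 010; the next row has 0 there.

0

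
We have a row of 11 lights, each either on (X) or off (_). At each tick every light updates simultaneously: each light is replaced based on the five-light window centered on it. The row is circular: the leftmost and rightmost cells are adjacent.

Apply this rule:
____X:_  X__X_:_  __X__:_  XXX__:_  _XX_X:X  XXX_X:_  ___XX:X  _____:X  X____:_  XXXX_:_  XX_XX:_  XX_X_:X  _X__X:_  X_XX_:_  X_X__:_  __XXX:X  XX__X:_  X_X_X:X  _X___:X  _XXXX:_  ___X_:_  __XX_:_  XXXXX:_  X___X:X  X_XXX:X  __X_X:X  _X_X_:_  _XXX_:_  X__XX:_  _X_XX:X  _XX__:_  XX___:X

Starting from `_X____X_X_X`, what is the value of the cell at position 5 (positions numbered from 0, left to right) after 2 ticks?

tick 1: __X___X_X_X
tick 2: ___XX_X_X__
position 5 holds _

_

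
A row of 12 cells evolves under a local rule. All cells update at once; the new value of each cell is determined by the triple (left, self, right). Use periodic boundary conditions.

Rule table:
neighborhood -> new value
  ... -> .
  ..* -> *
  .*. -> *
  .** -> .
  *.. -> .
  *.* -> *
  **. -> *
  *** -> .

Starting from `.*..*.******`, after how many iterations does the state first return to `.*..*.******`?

12

**.***.....*
.**..*....*.
*.*.**...**.
****.*..*.**
...***.***..
..*..**..*..
.**.*.*.**..
*.******.*..
**.....***.*
.*....*..**.
**...**.*.*.
.*..*.******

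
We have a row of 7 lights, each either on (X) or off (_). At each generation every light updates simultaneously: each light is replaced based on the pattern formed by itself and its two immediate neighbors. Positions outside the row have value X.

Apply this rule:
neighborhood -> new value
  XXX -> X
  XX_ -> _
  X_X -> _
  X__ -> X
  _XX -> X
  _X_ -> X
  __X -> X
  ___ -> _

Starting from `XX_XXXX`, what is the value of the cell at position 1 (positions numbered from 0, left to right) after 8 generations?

generation 1: X__XXXX
generation 2: _XXXXXX
generation 3: _XXXXXX  (fixed point — unchanged through generation 8)
position 1 holds X

X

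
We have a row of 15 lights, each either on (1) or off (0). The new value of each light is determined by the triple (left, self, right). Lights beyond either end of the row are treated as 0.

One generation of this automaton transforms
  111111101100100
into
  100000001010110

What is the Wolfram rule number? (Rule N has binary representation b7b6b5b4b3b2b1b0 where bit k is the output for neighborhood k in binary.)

28

position 1: 111 → 0  (bit 7 = 0)
position 6: 110 → 0  (bit 6 = 0)
position 7: 101 → 0  (bit 5 = 0)
position 10: 100 → 1  (bit 4 = 1)
position 0: 011 → 1  (bit 3 = 1)
position 12: 010 → 1  (bit 2 = 1)
position 11: 001 → 0  (bit 1 = 0)
position 14: 000 → 0  (bit 0 = 0)
bits b7..b0 = 00011100 = 28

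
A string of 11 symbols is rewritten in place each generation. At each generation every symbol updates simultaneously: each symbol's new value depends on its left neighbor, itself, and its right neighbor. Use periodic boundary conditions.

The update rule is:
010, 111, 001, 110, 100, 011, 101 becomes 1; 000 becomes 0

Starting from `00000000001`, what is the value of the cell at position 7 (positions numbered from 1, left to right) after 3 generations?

0

10000000011
11000000111
11100001111
position 7 holds 0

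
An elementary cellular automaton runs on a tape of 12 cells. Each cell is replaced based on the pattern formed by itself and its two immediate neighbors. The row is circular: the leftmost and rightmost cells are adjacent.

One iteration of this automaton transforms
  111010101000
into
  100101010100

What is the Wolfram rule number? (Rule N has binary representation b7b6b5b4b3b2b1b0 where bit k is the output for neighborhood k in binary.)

56

position 1: 111 → 0  (bit 7 = 0)
position 2: 110 → 0  (bit 6 = 0)
position 3: 101 → 1  (bit 5 = 1)
position 9: 100 → 1  (bit 4 = 1)
position 0: 011 → 1  (bit 3 = 1)
position 4: 010 → 0  (bit 2 = 0)
position 11: 001 → 0  (bit 1 = 0)
position 10: 000 → 0  (bit 0 = 0)
bits b7..b0 = 00111000 = 56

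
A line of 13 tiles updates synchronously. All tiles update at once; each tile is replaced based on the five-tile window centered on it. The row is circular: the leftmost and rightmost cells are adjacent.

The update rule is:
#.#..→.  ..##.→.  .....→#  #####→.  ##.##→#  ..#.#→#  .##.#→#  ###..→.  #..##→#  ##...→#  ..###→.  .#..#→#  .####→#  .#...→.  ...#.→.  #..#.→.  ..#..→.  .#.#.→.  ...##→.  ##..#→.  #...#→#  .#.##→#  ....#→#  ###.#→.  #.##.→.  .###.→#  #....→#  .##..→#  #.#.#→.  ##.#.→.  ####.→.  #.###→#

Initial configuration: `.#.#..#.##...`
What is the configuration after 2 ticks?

tick 1: .#..#.##.####
tick 2: ..#.##.####..

..#.##.####..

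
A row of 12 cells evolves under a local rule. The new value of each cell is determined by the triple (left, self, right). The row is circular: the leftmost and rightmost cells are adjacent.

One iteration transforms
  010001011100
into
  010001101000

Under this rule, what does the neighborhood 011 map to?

At position 7 the neighborhood is 011; the next row has 0 there.

0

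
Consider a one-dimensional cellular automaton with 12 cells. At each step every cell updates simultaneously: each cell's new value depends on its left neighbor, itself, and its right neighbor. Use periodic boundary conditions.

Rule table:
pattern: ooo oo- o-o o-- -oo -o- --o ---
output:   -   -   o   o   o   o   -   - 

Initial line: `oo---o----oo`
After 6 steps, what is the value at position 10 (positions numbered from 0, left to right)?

o

--o--oo---o-
--oo-o-o--oo
o-o-ooooo-o-
ooooo----ooo
-----o---o--
-----oo--oo-
position 10 holds o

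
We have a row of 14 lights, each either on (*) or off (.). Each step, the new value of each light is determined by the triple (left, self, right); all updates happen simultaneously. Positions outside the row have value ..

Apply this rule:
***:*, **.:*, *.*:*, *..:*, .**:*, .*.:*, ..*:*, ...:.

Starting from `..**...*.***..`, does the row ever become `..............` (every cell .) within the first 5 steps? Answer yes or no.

.****.*******.
**************
**************  (fixed point — unchanged through step 5)
step 5 is **************, still not uniform .

no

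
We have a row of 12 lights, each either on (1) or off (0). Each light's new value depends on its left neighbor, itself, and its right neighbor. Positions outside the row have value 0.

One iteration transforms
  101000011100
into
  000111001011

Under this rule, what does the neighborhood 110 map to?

0

At position 9 the neighborhood is 110; the next row has 0 there.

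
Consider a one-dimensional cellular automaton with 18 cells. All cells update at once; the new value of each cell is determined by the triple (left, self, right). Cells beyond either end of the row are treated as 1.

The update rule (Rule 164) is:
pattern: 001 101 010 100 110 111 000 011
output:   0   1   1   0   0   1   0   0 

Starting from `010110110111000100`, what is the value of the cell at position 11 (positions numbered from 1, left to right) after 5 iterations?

0

iteration 1: 111001001010000100
iteration 2: 110001001110000100
iteration 3: 100001000100000100
iteration 4: 000001000100000100
iteration 5: 000001000100000100
position 11 holds 0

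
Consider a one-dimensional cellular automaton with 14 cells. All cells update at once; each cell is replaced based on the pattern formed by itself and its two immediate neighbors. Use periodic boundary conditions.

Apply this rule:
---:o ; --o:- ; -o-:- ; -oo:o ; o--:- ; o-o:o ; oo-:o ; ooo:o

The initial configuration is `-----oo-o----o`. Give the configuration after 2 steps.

-ooo-ooo--oo--
-ooooooo--oo-o

-ooooooo--oo-o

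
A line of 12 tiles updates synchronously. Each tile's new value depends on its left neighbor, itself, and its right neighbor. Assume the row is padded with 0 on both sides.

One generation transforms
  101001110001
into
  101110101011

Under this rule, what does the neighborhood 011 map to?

At position 5 the neighborhood is 011; the next row has 0 there.

0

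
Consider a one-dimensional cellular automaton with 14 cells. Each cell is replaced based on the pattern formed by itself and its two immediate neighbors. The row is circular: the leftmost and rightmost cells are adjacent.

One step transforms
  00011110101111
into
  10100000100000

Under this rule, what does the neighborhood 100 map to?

At position 0 the neighborhood is 100; the next row has 1 there.

1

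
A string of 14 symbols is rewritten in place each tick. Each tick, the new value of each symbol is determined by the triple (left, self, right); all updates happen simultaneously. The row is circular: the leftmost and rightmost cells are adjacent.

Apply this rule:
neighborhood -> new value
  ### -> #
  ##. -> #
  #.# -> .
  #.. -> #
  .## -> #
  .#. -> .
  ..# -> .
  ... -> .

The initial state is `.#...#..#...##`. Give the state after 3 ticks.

tick 1: ..#...#..#..##
tick 2: #..#...#..#.##
tick 3: ##..#...#...##

##..#...#...##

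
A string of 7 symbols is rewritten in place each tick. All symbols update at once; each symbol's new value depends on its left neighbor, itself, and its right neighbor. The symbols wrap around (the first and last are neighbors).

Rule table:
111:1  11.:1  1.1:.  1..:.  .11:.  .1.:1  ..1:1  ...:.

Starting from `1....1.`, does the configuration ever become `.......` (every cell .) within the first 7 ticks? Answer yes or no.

no

tick 1: 1...11.
tick 2: 1..1.1.
tick 3: 1.11.1.
tick 4: 1..1.1.  (repeats tick 2; period 2)
tick 7: 1.11.1.
tick 7 is 1.11.1., still not uniform .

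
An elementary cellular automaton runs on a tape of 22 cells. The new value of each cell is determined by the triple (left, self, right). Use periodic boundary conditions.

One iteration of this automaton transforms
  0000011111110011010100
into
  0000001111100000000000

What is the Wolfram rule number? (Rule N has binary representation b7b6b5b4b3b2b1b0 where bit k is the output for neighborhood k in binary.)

128

position 6: 111 → 1  (bit 7 = 1)
position 11: 110 → 0  (bit 6 = 0)
position 16: 101 → 0  (bit 5 = 0)
position 12: 100 → 0  (bit 4 = 0)
position 5: 011 → 0  (bit 3 = 0)
position 17: 010 → 0  (bit 2 = 0)
position 4: 001 → 0  (bit 1 = 0)
position 0: 000 → 0  (bit 0 = 0)
bits b7..b0 = 10000000 = 128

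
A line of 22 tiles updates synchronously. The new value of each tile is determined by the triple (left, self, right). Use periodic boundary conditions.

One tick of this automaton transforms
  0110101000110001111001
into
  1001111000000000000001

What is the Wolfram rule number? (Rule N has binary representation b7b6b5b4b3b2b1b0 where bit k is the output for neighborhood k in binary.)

36

position 16: 111 → 0  (bit 7 = 0)
position 2: 110 → 0  (bit 6 = 0)
position 0: 101 → 1  (bit 5 = 1)
position 7: 100 → 0  (bit 4 = 0)
position 1: 011 → 0  (bit 3 = 0)
position 4: 010 → 1  (bit 2 = 1)
position 9: 001 → 0  (bit 1 = 0)
position 8: 000 → 0  (bit 0 = 0)
bits b7..b0 = 00100100 = 36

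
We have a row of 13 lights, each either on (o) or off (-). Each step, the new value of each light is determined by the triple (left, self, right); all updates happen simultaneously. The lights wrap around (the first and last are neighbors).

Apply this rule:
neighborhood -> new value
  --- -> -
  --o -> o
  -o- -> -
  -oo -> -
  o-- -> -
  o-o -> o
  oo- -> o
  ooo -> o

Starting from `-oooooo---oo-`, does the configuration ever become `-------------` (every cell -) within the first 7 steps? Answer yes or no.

no

step 1: o-ooooo--o-o-
step 2: -o-oooo-o-o-o
step 3: o-o-oooo-o-o-
step 4: -o-o-oooo-o-o
step 5: o-o-o-oooo-o-
step 6: -o-o-o-oooo-o
step 7: o-o-o-o-oooo-
step 7 is o-o-o-o-oooo-, still not uniform -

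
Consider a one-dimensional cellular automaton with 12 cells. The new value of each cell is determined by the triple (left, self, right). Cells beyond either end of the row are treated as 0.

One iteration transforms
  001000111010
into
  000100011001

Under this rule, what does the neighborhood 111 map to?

At position 7 the neighborhood is 111; the next row has 1 there.

1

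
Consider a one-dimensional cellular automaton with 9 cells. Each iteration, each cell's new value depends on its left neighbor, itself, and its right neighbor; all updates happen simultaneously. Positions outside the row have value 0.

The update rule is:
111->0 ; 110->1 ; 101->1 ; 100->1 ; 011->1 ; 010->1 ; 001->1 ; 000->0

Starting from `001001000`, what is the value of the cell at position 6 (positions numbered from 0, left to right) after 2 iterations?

011111100
110000110
position 6 holds 1

1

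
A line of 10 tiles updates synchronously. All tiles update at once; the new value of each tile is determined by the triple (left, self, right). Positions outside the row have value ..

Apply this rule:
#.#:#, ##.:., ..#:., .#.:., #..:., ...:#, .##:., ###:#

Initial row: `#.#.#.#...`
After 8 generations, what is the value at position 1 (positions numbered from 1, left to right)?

#

.#.#.#..##
..#.#.....
#..#..####
.......##.
######....
.####..###
..##....#.
#....##...
position 1 holds #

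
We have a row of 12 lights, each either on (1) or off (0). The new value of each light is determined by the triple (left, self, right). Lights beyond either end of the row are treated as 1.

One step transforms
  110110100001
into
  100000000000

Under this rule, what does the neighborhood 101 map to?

At position 2 the neighborhood is 101; the next row has 0 there.

0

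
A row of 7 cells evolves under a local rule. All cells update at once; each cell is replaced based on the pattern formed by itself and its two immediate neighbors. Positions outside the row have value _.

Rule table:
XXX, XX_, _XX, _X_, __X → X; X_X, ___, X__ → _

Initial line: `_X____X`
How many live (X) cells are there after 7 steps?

6

XX___XX
XX__XXX
XX_XXXX
XX_XXXX  (fixed point — unchanged through step 7)
count of X: 6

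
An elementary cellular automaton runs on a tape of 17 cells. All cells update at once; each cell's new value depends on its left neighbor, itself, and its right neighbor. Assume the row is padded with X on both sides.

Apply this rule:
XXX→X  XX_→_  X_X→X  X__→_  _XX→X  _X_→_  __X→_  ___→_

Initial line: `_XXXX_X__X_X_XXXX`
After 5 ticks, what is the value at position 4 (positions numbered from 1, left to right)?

_

tick 1: XXXX_X____X_XXXXX
tick 2: XXX_X______XXXXXX
tick 3: XX_X_______XXXXXX
tick 4: X_X________XXXXXX
tick 5: _X_________XXXXXX
position 4 holds _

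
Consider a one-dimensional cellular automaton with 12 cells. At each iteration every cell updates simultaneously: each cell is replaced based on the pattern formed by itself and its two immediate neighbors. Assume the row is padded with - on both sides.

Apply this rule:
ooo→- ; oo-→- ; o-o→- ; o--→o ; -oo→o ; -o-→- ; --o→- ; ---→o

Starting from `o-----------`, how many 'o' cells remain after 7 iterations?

9

-ooooooooooo
-o----------
--oooooooooo
o-o---------
---ooooooooo
oo-o--------
o---oooooooo
count of o: 9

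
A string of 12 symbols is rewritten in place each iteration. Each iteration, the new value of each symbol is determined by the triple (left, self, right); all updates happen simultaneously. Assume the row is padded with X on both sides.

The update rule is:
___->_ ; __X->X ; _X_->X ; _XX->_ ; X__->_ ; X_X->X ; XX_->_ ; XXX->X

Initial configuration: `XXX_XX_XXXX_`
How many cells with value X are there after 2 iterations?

iteration 1: XX_X__X_XX_X
iteration 2: X_XX_XXX__X_
count of X: 7

7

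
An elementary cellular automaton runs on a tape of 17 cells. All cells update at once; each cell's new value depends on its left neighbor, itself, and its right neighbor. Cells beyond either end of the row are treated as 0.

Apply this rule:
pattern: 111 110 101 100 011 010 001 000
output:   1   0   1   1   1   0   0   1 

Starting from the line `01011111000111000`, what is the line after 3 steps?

01111011011011101

00111110110110111
10111101101101110
01111011011011101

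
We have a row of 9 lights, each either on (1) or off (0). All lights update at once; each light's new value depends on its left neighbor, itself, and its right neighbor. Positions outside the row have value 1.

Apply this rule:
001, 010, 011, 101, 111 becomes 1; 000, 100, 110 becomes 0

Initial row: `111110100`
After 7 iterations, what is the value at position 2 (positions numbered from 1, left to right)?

0

111101101
111011011
110110111
101101111
011011111
110111111
101111111
position 2 holds 0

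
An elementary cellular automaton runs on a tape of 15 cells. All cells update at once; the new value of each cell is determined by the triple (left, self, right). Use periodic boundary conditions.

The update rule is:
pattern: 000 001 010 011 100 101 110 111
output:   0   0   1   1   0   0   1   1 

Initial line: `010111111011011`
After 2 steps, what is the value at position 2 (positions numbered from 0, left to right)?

010111111011011  (fixed point — unchanged through step 2)
position 2 holds 0

0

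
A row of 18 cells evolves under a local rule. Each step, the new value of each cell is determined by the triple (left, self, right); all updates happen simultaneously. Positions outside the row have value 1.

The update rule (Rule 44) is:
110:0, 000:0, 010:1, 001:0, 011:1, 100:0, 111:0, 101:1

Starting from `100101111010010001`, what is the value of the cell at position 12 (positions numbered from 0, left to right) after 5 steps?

0

000111000110010001
000100000100010001
000100000100010001  (fixed point — unchanged through step 5)
position 12 holds 0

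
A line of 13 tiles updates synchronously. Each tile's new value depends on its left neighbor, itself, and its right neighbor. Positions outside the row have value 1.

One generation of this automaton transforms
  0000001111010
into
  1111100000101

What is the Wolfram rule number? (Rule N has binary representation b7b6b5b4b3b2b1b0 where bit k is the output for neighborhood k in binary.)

position 7: 111 → 0  (bit 7 = 0)
position 9: 110 → 0  (bit 6 = 0)
position 10: 101 → 1  (bit 5 = 1)
position 0: 100 → 1  (bit 4 = 1)
position 6: 011 → 0  (bit 3 = 0)
position 11: 010 → 0  (bit 2 = 0)
position 5: 001 → 0  (bit 1 = 0)
position 1: 000 → 1  (bit 0 = 1)
bits b7..b0 = 00110001 = 49

49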